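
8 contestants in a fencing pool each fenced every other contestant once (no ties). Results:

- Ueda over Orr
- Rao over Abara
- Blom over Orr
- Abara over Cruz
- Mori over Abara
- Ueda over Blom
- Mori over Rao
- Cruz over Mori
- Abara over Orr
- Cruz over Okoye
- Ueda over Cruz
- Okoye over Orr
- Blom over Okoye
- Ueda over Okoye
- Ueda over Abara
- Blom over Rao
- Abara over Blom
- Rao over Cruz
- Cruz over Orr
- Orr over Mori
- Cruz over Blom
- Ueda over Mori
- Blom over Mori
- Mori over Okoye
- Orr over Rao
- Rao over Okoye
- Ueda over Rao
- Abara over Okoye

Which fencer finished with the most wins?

Win totals: Abara 4, Ueda 7, Cruz 4, Blom 4, Orr 2, Mori 3, Okoye 1, Rao 3.
Ueda leads with 7 wins (next highest: 4).

Ueda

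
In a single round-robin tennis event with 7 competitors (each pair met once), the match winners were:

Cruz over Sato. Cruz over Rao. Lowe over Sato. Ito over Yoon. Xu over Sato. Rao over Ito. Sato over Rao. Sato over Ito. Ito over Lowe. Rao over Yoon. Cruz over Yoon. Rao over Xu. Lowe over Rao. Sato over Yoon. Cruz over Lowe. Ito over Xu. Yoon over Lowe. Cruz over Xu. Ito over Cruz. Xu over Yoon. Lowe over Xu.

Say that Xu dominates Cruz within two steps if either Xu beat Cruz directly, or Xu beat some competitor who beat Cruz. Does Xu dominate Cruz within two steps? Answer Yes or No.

Xu did not beat Cruz directly.
Xu beat Sato, Yoon, but each of them lost to Cruz. No two-step path.

No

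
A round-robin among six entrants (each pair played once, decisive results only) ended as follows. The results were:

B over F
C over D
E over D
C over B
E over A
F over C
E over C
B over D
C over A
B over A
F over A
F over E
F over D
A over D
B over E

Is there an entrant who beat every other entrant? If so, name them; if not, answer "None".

None

Highest win total is F with 4 (out of 5 possible).
F lost to B, so no entrant went undefeated.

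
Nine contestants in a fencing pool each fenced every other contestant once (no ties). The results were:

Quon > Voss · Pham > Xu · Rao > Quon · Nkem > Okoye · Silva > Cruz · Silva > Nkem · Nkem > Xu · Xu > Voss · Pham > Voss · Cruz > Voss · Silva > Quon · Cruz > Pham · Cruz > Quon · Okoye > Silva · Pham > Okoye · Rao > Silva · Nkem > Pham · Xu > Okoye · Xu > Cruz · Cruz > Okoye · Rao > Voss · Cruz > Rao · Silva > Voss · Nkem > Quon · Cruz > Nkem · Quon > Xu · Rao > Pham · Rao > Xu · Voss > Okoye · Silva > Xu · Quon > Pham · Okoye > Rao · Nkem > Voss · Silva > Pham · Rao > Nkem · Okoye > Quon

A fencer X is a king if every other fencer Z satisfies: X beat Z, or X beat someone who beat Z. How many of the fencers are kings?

6

Voss cannot reach Cruz, Pham, Xu, Nkem in two steps.
Cruz reaches everyone (king).
Pham cannot reach Nkem in two steps.
Xu reaches everyone (king).
Quon cannot reach Nkem, Silva, Rao in two steps.
Okoye reaches everyone (king).
Nkem reaches everyone (king).
Silva reaches everyone (king).
Rao reaches everyone (king).
Kings: Cruz, Xu, Okoye, Nkem, Silva, Rao — 6.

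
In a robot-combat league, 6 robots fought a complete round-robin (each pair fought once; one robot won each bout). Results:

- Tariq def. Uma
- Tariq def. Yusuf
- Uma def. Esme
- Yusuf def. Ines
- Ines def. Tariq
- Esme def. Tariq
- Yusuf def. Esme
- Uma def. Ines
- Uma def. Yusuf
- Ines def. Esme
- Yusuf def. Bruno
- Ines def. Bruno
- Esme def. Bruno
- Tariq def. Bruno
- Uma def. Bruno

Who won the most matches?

Uma

Win totals: Bruno 0, Uma 4, Esme 2, Tariq 3, Ines 3, Yusuf 3.
Uma leads with 4 wins (next highest: 3).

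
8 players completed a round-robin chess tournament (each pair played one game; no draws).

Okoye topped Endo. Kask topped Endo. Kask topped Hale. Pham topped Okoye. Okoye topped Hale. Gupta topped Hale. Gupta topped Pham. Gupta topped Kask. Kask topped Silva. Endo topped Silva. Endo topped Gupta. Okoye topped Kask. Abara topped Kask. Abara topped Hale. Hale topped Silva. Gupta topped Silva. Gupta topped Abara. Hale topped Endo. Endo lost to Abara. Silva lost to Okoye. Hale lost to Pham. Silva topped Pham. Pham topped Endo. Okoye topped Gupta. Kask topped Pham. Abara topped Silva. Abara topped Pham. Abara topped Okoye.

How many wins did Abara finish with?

6

Abara's results: beat Pham, Hale, Kask, Silva, Okoye, Endo; lost to Gupta.
That is 6 wins.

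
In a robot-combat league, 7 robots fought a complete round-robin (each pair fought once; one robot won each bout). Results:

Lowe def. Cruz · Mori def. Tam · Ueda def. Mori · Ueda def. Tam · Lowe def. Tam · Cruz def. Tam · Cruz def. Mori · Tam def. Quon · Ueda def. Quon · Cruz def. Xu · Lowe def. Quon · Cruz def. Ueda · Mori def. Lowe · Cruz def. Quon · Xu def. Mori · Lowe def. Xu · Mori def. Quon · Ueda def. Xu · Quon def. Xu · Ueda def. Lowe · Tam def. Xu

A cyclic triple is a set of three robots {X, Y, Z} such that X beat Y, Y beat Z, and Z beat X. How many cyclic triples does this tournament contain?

Win totals: Cruz 5, Quon 1, Tam 2, Mori 3, Ueda 5, Xu 1, Lowe 4.
A robot with w wins dominates both others in C(w,2) triples; summing gives 10 + 0 + 1 + 3 + 10 + 0 + 6 = 30 transitive triples.
Total triples C(7,3) = 35, so cyclic triples = 35 − 30 = 5.

5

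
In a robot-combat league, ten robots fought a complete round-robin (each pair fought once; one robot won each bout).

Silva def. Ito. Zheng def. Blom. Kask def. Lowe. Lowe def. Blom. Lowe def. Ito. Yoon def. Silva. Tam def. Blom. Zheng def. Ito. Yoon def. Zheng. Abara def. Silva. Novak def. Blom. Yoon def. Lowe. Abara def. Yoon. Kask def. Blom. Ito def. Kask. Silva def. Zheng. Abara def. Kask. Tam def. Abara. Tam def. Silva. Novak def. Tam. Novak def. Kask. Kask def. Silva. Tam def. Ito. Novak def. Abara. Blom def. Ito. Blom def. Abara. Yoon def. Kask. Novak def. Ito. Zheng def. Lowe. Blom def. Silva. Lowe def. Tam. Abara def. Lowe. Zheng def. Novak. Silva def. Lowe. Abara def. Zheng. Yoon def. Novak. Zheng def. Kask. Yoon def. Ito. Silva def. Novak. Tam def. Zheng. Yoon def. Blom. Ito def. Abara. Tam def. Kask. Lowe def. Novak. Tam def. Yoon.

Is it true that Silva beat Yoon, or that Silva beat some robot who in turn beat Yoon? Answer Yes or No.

Silva did not beat Yoon directly.
Silva beat Lowe, Zheng, Ito, Novak, but each of them lost to Yoon. No two-step path.

No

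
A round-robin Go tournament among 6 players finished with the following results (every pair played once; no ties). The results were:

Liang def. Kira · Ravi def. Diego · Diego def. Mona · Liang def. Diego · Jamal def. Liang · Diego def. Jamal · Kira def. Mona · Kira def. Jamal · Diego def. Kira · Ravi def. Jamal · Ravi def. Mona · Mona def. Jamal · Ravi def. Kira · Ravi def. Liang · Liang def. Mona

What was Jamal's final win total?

Jamal's results: beat Liang; lost to Ravi, Diego, Mona, Kira.
That is 1 win.

1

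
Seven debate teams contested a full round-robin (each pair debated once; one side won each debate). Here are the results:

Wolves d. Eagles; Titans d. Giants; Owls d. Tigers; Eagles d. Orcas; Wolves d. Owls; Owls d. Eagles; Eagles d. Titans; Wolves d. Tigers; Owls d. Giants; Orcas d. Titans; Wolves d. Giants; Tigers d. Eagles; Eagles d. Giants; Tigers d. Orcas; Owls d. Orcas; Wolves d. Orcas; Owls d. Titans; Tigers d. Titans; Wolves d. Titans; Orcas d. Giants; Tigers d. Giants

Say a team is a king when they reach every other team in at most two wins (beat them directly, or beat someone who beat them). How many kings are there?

1

Orcas cannot reach Eagles, Tigers, Wolves, Owls in two steps.
Titans cannot reach Orcas, Eagles, Tigers, Wolves, Owls in two steps.
Eagles cannot reach Tigers, Wolves, Owls in two steps.
Tigers cannot reach Wolves, Owls in two steps.
Giants cannot reach Orcas, Titans, Eagles, Tigers, Wolves, Owls in two steps.
Wolves reaches everyone (king).
Owls cannot reach Wolves in two steps.
Kings: Wolves — 1.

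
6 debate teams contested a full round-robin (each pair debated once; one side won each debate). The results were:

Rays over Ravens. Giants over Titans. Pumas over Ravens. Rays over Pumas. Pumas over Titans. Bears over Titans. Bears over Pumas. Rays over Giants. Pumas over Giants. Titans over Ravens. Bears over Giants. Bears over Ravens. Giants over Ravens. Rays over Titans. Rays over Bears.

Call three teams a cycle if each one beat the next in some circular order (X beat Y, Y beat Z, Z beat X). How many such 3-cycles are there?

0

Of the C(6,3) = 20 triples, the cyclic ones are: none.
That is 0.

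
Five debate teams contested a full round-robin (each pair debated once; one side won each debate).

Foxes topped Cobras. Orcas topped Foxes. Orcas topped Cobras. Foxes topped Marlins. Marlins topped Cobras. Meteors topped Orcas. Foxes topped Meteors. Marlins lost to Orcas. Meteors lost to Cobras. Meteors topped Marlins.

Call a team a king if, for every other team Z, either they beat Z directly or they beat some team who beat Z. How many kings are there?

Foxes reaches everyone (king).
Orcas reaches everyone (king).
Meteors reaches everyone (king).
Cobras cannot reach Foxes in two steps.
Marlins cannot reach Foxes, Orcas in two steps.
Kings: Foxes, Orcas, Meteors — 3.

3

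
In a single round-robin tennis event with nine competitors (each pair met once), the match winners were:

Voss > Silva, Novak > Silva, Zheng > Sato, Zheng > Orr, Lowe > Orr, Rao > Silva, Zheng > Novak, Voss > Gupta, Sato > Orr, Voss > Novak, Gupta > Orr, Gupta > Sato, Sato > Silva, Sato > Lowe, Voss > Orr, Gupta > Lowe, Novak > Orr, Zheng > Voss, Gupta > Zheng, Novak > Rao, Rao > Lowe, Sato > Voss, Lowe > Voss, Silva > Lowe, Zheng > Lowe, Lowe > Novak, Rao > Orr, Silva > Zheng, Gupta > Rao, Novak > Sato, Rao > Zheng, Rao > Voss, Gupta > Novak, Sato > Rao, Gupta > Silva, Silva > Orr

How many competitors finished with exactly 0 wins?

Win totals: Orr 0, Gupta 7, Rao 5, Silva 3, Novak 4, Voss 4, Lowe 3, Sato 5, Zheng 5.
Exactly 0: Orr — 1 competitor.

1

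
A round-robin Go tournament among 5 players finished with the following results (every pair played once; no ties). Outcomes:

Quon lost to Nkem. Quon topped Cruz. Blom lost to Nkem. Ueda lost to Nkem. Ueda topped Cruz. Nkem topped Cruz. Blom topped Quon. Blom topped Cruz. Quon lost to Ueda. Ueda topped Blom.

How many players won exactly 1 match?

Win totals: Quon 1, Nkem 4, Ueda 3, Cruz 0, Blom 2.
Exactly 1: Quon — 1 player.

1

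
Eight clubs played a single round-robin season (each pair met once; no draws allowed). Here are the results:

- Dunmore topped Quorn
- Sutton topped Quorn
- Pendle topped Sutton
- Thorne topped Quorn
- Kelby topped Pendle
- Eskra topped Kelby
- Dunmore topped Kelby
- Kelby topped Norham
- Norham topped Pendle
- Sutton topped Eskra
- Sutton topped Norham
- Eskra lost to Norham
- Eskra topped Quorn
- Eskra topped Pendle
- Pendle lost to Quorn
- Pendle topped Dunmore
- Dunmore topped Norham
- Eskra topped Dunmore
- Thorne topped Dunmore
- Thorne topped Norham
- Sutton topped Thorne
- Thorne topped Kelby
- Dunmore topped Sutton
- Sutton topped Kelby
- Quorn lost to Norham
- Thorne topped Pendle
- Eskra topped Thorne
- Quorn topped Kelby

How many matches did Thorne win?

5

Thorne's results: beat Norham, Dunmore, Kelby, Pendle, Quorn; lost to Sutton, Eskra.
That is 5 wins.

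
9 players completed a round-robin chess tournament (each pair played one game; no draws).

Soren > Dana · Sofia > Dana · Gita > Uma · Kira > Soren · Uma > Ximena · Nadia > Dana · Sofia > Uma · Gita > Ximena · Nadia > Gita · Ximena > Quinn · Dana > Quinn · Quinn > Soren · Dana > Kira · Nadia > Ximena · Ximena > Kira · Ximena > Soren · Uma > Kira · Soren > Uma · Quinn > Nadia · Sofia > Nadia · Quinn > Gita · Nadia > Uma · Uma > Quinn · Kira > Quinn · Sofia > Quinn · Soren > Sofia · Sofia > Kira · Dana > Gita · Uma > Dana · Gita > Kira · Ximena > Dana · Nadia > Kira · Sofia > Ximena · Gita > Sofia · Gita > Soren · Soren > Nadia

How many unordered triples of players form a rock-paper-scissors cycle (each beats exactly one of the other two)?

Win totals: Soren 4, Sofia 6, Quinn 3, Dana 3, Gita 5, Ximena 4, Nadia 5, Uma 4, Kira 2.
A player with w wins dominates both others in C(w,2) triples; summing gives 6 + 15 + 3 + 3 + 10 + 6 + 10 + 6 + 1 = 60 transitive triples.
Total triples C(9,3) = 84, so cyclic triples = 84 − 60 = 24.

24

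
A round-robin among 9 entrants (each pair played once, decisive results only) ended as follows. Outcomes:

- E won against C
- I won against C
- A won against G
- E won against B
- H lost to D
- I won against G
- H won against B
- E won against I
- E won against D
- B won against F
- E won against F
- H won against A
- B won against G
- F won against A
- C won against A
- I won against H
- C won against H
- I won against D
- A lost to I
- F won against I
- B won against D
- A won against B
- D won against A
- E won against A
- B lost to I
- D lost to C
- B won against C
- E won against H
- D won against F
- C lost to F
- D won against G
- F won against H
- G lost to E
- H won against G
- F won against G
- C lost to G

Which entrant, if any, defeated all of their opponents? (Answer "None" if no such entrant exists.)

E has 8 wins out of 8 opponents — a perfect record.

E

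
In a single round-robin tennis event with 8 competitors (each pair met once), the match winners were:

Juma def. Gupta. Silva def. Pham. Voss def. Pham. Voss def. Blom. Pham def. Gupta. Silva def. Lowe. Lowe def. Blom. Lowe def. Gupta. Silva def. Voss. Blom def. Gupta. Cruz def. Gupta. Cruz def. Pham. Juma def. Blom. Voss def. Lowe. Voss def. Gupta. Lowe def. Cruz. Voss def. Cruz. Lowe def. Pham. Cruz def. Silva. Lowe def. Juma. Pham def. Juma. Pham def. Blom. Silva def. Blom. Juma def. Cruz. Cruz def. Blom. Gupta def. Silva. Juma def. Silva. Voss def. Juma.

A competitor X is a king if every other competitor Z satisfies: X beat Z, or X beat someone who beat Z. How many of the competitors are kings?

4

Cruz reaches everyone (king).
Voss reaches everyone (king).
Juma reaches everyone (king).
Silva reaches everyone (king).
Lowe cannot reach Voss in two steps.
Pham cannot reach Voss, Lowe in two steps.
Gupta cannot reach Cruz, Juma in two steps.
Blom cannot reach Cruz, Voss, Juma, Lowe, Pham in two steps.
Kings: Cruz, Voss, Juma, Silva — 4.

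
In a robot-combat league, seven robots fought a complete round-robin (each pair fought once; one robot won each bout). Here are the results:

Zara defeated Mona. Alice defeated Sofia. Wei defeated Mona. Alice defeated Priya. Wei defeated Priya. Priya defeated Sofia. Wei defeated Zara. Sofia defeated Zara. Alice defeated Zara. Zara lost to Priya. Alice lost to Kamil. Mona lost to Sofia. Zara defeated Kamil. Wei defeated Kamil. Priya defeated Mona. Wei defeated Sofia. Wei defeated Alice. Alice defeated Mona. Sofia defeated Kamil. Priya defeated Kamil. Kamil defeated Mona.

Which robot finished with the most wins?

Wei

Win totals: Kamil 2, Alice 4, Priya 4, Zara 2, Wei 6, Mona 0, Sofia 3.
Wei leads with 6 wins (next highest: 4).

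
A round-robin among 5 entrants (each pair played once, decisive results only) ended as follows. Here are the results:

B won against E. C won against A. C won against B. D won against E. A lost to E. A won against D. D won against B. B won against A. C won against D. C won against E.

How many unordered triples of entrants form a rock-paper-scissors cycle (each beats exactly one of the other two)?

2

Win totals: A 1, B 2, C 4, D 2, E 1.
An entrant with w wins dominates both others in C(w,2) triples; summing gives 0 + 1 + 6 + 1 + 0 = 8 transitive triples.
Total triples C(5,3) = 10, so cyclic triples = 10 − 8 = 2.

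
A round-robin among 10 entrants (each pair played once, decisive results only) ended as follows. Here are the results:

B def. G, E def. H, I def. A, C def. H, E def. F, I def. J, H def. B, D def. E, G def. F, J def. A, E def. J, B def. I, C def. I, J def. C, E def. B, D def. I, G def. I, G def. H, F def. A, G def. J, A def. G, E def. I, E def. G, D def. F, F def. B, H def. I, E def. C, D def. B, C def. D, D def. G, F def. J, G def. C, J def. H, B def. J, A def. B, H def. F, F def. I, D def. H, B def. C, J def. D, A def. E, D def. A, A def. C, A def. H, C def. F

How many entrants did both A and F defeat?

1

A beat: B, C, E, G, H.
F beat: A, B, I, J.
Both beat: B — 1.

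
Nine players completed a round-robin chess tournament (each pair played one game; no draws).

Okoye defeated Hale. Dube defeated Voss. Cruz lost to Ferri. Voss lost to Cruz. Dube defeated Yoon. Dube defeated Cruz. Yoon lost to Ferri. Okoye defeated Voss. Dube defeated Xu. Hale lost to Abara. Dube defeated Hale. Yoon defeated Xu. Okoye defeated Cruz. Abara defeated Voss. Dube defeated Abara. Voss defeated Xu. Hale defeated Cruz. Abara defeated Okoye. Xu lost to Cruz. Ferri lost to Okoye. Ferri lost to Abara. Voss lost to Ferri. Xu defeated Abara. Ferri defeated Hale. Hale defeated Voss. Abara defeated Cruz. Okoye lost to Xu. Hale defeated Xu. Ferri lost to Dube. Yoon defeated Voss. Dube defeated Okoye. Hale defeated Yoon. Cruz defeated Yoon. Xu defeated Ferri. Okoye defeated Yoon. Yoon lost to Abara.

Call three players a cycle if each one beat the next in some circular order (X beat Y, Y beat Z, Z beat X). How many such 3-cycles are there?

Win totals: Hale 4, Abara 6, Okoye 5, Cruz 3, Yoon 2, Ferri 4, Dube 8, Voss 1, Xu 3.
A player with w wins dominates both others in C(w,2) triples; summing gives 6 + 15 + 10 + 3 + 1 + 6 + 28 + 0 + 3 = 72 transitive triples.
Total triples C(9,3) = 84, so cyclic triples = 84 − 72 = 12.

12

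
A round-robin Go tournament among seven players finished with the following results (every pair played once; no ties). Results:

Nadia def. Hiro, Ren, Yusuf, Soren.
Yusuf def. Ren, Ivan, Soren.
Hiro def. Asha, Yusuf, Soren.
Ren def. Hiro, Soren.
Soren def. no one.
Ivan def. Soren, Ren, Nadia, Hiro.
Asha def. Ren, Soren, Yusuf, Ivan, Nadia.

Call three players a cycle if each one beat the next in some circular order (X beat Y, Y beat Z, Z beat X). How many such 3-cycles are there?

6

Win totals: Hiro 3, Soren 0, Nadia 4, Ren 2, Yusuf 3, Ivan 4, Asha 5.
A player with w wins dominates both others in C(w,2) triples; summing gives 3 + 0 + 6 + 1 + 3 + 6 + 10 = 29 transitive triples.
Total triples C(7,3) = 35, so cyclic triples = 35 − 29 = 6.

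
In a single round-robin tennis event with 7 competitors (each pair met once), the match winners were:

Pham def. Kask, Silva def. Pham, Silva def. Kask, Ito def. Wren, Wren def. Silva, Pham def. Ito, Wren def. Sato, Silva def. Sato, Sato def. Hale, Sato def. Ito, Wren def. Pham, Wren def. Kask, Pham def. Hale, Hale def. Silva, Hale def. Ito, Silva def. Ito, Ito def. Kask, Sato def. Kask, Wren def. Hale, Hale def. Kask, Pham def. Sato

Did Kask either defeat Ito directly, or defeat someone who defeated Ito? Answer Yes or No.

Kask did not beat Ito directly.
Kask beat no one, so there is no intermediate competitor.

No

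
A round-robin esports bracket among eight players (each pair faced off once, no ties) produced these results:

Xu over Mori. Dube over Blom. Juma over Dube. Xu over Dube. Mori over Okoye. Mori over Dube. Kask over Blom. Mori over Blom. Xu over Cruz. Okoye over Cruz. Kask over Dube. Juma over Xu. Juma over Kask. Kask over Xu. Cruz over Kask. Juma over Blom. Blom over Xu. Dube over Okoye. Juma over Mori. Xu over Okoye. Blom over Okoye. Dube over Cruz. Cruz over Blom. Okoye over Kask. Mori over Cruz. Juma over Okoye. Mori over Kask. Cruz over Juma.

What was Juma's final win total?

6

Juma's results: beat Dube, Okoye, Xu, Blom, Mori, Kask; lost to Cruz.
That is 6 wins.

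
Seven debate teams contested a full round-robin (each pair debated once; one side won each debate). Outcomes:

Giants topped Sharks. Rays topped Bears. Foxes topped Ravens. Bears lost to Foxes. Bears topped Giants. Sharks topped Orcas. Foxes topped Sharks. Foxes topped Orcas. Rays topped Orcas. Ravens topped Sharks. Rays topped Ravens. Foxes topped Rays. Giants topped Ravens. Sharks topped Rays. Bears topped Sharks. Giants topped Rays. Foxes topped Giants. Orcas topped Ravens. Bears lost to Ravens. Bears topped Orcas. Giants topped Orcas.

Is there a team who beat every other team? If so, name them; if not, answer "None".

Foxes has 6 wins out of 6 opponents — a perfect record.

Foxes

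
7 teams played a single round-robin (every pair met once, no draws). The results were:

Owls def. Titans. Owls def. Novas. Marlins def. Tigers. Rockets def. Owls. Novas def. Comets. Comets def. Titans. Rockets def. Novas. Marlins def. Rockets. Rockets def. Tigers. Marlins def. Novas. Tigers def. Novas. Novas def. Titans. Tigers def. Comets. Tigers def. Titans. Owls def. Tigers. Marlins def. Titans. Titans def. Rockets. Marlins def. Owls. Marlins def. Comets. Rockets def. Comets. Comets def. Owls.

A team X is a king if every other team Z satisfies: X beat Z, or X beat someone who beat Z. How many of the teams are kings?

1

Tigers cannot reach Marlins in two steps.
Rockets cannot reach Marlins in two steps.
Novas cannot reach Tigers, Marlins in two steps.
Comets cannot reach Marlins in two steps.
Owls cannot reach Marlins in two steps.
Marlins reaches everyone (king).
Titans cannot reach Marlins in two steps.
Kings: Marlins — 1.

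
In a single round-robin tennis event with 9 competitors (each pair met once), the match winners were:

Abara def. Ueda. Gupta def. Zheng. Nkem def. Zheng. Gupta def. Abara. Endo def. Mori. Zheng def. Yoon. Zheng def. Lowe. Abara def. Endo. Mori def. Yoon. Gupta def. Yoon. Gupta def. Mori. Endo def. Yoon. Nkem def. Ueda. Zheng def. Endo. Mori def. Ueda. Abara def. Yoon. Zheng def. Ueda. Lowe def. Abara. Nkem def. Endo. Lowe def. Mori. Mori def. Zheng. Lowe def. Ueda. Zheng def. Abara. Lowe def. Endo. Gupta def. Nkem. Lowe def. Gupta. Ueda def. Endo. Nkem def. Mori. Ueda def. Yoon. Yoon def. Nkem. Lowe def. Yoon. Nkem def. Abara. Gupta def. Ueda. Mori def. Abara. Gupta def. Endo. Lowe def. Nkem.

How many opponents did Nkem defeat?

5

Nkem's results: beat Endo, Ueda, Abara, Mori, Zheng; lost to Gupta, Yoon, Lowe.
That is 5 wins.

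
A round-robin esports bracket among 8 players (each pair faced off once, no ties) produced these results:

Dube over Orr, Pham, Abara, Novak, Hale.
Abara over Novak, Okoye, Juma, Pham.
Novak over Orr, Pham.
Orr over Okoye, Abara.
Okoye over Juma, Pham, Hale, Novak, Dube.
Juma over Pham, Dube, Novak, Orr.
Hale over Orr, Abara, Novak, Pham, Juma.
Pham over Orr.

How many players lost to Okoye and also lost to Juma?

Okoye beat: Novak, Pham, Juma, Dube, Hale.
Juma beat: Novak, Pham, Orr, Dube.
Both beat: Novak, Pham, Dube — 3.

3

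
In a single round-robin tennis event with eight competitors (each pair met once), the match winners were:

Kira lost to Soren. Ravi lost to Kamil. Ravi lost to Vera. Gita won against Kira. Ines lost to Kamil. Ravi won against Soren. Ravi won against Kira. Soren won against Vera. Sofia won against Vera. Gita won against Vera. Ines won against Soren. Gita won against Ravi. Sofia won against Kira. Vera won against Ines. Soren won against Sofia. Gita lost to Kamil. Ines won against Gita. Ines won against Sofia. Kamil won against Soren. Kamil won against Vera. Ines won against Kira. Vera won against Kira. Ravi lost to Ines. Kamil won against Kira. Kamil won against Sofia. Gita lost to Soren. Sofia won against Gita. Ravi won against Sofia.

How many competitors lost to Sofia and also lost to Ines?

2

Sofia beat: Gita, Kira, Vera.
Ines beat: Soren, Gita, Ravi, Sofia, Kira.
Both beat: Gita, Kira — 2.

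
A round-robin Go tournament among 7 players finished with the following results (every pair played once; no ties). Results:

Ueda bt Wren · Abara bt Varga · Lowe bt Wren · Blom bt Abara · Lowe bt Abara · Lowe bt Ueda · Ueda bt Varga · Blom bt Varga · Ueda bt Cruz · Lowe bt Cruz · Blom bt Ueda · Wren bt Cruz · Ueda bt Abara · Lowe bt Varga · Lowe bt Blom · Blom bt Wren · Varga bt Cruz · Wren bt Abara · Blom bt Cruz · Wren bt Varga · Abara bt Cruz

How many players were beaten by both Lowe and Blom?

5

Lowe beat: Ueda, Blom, Varga, Cruz, Abara, Wren.
Blom beat: Ueda, Varga, Cruz, Abara, Wren.
Both beat: Ueda, Varga, Cruz, Abara, Wren — 5.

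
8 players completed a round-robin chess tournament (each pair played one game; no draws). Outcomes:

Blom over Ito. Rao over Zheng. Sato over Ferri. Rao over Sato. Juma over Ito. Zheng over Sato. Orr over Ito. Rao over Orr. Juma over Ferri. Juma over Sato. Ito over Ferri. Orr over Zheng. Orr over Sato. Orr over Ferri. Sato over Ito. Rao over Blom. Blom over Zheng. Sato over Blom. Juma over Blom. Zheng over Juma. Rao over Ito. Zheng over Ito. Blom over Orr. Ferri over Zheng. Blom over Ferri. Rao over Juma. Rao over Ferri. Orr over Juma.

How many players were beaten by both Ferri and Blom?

Ferri beat: Zheng.
Blom beat: Zheng, Ito, Ferri, Orr.
Both beat: Zheng — 1.

1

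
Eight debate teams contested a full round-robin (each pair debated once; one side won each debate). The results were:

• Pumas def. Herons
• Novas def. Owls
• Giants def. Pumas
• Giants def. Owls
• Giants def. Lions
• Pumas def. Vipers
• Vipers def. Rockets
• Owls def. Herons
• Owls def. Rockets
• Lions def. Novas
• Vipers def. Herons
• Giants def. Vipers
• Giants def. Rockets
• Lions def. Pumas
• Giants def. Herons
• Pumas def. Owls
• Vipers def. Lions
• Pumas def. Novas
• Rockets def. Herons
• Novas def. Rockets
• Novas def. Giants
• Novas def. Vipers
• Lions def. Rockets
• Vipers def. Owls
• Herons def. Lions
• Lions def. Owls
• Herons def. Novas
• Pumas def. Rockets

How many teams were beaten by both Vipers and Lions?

Vipers beat: Herons, Rockets, Owls, Lions.
Lions beat: Pumas, Rockets, Owls, Novas.
Both beat: Rockets, Owls — 2.

2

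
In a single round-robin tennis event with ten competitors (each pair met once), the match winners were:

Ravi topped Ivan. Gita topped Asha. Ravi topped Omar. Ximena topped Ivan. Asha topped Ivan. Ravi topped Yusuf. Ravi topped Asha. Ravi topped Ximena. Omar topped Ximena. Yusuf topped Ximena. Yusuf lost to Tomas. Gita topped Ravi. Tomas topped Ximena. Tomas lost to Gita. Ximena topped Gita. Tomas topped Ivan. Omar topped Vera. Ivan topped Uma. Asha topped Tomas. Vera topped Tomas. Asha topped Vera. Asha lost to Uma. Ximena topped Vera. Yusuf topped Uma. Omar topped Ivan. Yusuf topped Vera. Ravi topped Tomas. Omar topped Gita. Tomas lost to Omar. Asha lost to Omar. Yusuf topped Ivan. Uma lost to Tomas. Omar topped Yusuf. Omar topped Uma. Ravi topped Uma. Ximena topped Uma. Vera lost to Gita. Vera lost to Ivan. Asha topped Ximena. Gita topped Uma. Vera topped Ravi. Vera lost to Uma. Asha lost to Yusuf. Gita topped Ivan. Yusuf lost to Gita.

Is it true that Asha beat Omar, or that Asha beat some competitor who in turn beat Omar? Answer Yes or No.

No

Asha did not beat Omar directly.
Asha beat Ximena, Tomas, Ivan, Vera, but each of them lost to Omar. No two-step path.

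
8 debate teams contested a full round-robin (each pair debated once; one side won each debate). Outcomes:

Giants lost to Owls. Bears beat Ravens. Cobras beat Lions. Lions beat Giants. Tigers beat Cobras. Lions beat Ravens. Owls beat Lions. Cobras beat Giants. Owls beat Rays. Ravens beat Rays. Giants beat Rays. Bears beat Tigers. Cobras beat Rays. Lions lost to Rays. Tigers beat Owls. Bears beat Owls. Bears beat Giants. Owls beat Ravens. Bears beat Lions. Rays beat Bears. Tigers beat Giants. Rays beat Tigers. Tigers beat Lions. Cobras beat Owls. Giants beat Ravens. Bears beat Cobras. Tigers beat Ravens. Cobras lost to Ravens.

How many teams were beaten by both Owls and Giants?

Owls beat: Rays, Giants, Ravens, Lions.
Giants beat: Rays, Ravens.
Both beat: Rays, Ravens — 2.

2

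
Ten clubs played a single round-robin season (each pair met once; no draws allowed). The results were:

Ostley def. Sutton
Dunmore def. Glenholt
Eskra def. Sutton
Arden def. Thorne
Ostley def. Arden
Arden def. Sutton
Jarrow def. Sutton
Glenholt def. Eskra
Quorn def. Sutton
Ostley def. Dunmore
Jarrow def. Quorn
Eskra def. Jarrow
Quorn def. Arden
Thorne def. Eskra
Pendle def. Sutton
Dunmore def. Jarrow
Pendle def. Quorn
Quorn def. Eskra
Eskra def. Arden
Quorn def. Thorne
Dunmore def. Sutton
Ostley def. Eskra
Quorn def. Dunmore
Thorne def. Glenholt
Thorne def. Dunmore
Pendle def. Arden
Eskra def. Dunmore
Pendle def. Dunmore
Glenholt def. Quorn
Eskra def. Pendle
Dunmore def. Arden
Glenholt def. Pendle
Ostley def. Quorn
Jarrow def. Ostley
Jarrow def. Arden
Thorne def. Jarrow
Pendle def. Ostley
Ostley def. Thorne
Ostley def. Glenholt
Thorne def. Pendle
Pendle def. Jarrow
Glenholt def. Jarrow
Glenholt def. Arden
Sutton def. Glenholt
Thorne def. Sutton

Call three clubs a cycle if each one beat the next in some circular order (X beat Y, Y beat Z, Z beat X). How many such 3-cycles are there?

26

Win totals: Ostley 7, Dunmore 4, Thorne 6, Quorn 5, Jarrow 4, Glenholt 5, Arden 2, Eskra 5, Sutton 1, Pendle 6.
A club with w wins dominates both others in C(w,2) triples; summing gives 21 + 6 + 15 + 10 + 6 + 10 + 1 + 10 + 0 + 15 = 94 transitive triples.
Total triples C(10,3) = 120, so cyclic triples = 120 − 94 = 26.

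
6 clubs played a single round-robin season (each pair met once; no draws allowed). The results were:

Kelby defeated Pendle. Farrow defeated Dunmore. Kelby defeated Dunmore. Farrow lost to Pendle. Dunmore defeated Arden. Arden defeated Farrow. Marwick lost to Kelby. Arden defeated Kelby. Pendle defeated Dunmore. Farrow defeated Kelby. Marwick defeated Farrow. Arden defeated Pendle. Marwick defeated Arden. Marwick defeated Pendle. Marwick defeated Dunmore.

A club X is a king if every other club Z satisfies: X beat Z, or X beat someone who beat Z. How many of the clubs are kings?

Dunmore cannot reach Marwick in two steps.
Arden reaches everyone (king).
Pendle cannot reach Marwick in two steps.
Kelby reaches everyone (king).
Farrow reaches everyone (king).
Marwick reaches everyone (king).
Kings: Arden, Kelby, Farrow, Marwick — 4.

4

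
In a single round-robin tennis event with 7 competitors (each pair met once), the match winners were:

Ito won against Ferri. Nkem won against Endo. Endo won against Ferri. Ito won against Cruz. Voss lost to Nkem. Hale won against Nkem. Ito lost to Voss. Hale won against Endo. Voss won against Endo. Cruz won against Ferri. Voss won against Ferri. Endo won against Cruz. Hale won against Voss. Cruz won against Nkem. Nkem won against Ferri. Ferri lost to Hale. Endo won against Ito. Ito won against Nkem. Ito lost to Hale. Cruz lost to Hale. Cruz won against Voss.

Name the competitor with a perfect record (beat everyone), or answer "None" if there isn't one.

Hale has 6 wins out of 6 opponents — a perfect record.

Hale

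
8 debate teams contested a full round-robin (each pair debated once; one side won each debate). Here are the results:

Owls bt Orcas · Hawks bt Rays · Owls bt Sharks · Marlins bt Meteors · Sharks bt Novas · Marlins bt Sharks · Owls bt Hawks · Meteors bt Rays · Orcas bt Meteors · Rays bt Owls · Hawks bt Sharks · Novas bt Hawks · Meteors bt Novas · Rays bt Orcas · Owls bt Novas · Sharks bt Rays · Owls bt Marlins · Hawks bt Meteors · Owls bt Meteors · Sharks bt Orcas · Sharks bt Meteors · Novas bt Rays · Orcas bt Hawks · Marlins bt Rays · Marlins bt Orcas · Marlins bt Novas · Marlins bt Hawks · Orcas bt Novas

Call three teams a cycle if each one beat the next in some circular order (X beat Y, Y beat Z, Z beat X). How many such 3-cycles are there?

Win totals: Sharks 4, Hawks 3, Rays 2, Meteors 2, Novas 2, Owls 6, Marlins 6, Orcas 3.
A team with w wins dominates both others in C(w,2) triples; summing gives 6 + 3 + 1 + 1 + 1 + 15 + 15 + 3 = 45 transitive triples.
Total triples C(8,3) = 56, so cyclic triples = 56 − 45 = 11.

11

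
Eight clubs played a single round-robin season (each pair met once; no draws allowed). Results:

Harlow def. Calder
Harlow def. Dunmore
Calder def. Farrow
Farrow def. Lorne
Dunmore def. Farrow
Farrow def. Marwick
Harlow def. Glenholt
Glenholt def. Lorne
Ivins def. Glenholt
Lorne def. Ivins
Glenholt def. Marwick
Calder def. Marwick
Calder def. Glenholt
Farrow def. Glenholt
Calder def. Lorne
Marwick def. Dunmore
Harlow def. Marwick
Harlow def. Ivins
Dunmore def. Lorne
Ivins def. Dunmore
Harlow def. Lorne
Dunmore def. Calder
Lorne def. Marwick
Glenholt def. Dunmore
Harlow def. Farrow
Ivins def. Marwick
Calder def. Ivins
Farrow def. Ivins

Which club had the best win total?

Win totals: Calder 5, Ivins 3, Harlow 7, Marwick 1, Lorne 2, Farrow 4, Glenholt 3, Dunmore 3.
Harlow leads with 7 wins (next highest: 5).

Harlow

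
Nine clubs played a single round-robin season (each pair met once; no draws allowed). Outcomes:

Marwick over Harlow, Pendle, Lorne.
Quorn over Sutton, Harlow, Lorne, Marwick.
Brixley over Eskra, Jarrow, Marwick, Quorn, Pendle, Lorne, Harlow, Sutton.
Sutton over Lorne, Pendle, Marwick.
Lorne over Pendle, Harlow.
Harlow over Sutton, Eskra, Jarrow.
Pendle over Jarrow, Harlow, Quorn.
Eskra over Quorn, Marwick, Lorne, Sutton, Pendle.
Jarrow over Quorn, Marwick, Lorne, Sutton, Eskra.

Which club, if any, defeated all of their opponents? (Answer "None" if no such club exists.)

Brixley

Brixley has 8 wins out of 8 opponents — a perfect record.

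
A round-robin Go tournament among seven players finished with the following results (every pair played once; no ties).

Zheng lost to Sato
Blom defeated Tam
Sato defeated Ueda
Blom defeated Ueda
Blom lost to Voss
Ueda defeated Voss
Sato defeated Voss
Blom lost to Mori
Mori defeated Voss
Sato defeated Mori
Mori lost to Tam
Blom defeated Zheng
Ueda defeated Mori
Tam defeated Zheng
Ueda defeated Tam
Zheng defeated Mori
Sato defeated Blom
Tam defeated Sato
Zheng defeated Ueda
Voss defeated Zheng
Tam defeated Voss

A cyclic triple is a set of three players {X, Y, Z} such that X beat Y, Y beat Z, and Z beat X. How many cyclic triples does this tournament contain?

Win totals: Ueda 3, Zheng 2, Voss 2, Tam 4, Sato 5, Blom 3, Mori 2.
A player with w wins dominates both others in C(w,2) triples; summing gives 3 + 1 + 1 + 6 + 10 + 3 + 1 = 25 transitive triples.
Total triples C(7,3) = 35, so cyclic triples = 35 − 25 = 10.

10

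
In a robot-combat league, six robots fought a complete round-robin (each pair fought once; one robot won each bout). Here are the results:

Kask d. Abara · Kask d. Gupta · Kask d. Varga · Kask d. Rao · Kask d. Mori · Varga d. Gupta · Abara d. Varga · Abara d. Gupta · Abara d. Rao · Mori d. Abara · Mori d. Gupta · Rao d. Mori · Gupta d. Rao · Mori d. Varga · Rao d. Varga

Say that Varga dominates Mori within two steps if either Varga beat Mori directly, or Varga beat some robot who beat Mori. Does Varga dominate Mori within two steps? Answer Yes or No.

No

Varga did not beat Mori directly.
Varga beat Gupta, but each of them lost to Mori. No two-step path.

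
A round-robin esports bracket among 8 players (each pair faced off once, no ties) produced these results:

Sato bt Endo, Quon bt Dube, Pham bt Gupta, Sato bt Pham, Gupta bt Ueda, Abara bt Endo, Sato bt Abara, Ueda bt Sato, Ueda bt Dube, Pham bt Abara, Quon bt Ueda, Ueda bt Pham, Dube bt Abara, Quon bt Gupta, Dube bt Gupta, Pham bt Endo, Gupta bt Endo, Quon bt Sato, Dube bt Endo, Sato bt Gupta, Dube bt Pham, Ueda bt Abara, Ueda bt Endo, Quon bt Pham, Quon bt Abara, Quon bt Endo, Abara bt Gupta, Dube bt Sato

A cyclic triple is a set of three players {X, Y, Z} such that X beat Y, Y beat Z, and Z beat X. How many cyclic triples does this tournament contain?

Win totals: Pham 3, Sato 4, Quon 7, Endo 0, Gupta 2, Dube 5, Ueda 5, Abara 2.
A player with w wins dominates both others in C(w,2) triples; summing gives 3 + 6 + 21 + 0 + 1 + 10 + 10 + 1 = 52 transitive triples.
Total triples C(8,3) = 56, so cyclic triples = 56 − 52 = 4.

4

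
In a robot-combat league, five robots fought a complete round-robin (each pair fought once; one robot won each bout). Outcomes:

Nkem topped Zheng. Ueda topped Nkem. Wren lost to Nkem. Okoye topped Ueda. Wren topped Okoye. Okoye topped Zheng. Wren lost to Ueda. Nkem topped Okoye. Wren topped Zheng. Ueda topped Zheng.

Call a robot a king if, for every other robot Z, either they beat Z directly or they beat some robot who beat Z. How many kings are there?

Wren cannot reach Nkem in two steps.
Ueda reaches everyone (king).
Zheng cannot reach Wren, Ueda, Nkem, Okoye in two steps.
Nkem reaches everyone (king).
Okoye reaches everyone (king).
Kings: Ueda, Nkem, Okoye — 3.

3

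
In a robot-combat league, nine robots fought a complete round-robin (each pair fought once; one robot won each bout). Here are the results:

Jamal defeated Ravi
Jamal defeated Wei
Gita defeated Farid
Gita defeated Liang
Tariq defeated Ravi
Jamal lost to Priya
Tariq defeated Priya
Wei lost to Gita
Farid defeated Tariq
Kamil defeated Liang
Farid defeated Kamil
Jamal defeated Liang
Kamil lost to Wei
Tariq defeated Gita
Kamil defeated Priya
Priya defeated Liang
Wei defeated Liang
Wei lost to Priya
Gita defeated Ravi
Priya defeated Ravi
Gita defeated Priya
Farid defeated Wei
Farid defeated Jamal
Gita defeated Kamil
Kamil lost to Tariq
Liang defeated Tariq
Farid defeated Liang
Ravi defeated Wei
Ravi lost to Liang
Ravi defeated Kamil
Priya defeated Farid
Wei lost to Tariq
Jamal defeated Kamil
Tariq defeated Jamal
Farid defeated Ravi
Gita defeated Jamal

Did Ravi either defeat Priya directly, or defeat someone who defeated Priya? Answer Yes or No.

Yes

Ravi did not beat Priya directly.
Ravi beat Kamil, Wei. Of those, Kamil beat Priya.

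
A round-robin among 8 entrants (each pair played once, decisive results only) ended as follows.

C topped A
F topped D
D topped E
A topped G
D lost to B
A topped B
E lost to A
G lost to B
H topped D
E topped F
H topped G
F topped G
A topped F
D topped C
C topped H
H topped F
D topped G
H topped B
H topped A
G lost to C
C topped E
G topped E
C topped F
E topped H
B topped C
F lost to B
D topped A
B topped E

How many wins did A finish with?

4

A's results: beat B, E, F, G; lost to C, D, H.
That is 4 wins.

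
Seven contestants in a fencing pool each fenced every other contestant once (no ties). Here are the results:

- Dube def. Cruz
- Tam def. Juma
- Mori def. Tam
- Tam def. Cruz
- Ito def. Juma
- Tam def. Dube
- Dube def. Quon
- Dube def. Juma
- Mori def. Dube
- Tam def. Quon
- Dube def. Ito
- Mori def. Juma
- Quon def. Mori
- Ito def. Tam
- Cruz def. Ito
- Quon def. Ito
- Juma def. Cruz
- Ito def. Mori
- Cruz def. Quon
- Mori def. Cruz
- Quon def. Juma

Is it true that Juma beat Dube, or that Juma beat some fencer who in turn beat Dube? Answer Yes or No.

Juma did not beat Dube directly.
Juma beat Cruz, but each of them lost to Dube. No two-step path.

No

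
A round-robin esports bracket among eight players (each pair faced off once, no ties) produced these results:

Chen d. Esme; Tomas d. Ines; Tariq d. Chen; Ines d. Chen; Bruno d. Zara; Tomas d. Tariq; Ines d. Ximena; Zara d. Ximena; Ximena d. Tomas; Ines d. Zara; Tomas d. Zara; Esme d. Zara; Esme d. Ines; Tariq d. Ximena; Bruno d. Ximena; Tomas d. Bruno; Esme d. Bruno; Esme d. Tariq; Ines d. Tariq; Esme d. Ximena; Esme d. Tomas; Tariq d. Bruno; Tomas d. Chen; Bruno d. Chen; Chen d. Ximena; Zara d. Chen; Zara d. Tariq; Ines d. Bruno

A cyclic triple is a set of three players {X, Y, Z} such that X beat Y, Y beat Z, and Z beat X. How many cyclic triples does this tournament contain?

11

Win totals: Zara 3, Bruno 3, Ines 5, Chen 2, Tomas 5, Tariq 3, Ximena 1, Esme 6.
A player with w wins dominates both others in C(w,2) triples; summing gives 3 + 3 + 10 + 1 + 10 + 3 + 0 + 15 = 45 transitive triples.
Total triples C(8,3) = 56, so cyclic triples = 56 − 45 = 11.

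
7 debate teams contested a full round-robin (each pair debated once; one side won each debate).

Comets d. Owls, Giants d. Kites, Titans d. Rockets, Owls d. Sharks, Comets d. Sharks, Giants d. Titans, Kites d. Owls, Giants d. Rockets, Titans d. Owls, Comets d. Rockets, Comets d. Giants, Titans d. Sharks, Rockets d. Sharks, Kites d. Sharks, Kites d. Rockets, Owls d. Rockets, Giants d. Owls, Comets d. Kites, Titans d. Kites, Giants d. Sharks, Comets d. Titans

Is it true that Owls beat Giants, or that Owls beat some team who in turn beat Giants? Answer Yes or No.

Owls did not beat Giants directly.
Owls beat Rockets, Sharks, but each of them lost to Giants. No two-step path.

No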